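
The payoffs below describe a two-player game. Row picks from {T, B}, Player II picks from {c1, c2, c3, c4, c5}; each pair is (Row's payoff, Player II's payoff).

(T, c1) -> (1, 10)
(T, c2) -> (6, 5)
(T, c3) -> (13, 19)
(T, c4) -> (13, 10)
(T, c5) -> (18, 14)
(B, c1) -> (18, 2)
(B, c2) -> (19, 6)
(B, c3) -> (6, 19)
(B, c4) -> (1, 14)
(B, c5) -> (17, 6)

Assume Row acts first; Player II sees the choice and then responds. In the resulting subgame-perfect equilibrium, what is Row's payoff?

13

Backward induction with Row moving first.
- T: Player II compares 10, 5, 19, 10, 14 and picks c3; Row would get 13.
- B: Player II compares 2, 6, 19, 14, 6 and picks c3; Row would get 6.
Row's induced payoffs are 13, 6, so Row commits to T. Subgame-perfect outcome: (T, c3) with payoffs (13, 19).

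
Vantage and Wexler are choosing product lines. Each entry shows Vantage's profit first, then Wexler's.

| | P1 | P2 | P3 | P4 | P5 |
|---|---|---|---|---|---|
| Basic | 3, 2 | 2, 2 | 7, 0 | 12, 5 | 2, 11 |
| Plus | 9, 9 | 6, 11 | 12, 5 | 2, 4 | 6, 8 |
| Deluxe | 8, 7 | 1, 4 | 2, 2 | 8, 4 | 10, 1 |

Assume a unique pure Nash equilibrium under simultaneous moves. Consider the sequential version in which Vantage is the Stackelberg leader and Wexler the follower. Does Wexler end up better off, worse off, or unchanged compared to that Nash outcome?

worse off

Backward induction with Vantage moving first.
- Basic → Wexler plays P5 (best of 2, 2, 0, 5, 11); Vantage gets 2.
- Plus → Wexler plays P2 (best of 9, 11, 5, 4, 8); Vantage gets 6.
- Deluxe → Wexler plays P1 (best of 7, 4, 2, 4, 1); Vantage gets 8.
Vantage's induced payoffs are 2, 6, 8, so Vantage commits to Deluxe. Subgame-perfect outcome: (Deluxe, P1) with payoffs (8, 7).
Under simultaneous play:
Vantage's best replies: P1→Plus; P2→Plus; P3→Plus; P4→Basic; P5→Deluxe.
Wexler's best replies: Basic→P5; Plus→P2; Deluxe→P1.
The unique mutual best reply is (Plus, P2), giving (6, 11).
Wexler earns 7 sequentially versus 11 at the Nash outcome: worse off.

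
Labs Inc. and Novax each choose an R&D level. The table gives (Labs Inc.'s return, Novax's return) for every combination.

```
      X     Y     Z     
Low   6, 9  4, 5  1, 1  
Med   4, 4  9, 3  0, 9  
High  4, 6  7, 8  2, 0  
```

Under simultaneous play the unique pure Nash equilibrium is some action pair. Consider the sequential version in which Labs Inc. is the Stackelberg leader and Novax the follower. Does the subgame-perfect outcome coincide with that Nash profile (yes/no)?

no

Novax best-responds to each possible Labs Inc. move:
- Low: BR = X, leader payoff 6.
- Med: BR = Z, leader payoff 0.
- High: BR = Y, leader payoff 7.
Maximizing over 6, 0, 7, Labs Inc. chooses High. Subgame-perfect outcome: (High, Y) with payoffs (7, 8).
Under simultaneous play:
Labs Inc.'s best replies: X→Low; Y→Med; Z→High.
Novax's best replies: Low→X; Med→Z; High→Y.
The unique mutual best reply is (Low, X), giving (6, 9).
Sequential outcome (High, Y) differs from the Nash profile (Low, X).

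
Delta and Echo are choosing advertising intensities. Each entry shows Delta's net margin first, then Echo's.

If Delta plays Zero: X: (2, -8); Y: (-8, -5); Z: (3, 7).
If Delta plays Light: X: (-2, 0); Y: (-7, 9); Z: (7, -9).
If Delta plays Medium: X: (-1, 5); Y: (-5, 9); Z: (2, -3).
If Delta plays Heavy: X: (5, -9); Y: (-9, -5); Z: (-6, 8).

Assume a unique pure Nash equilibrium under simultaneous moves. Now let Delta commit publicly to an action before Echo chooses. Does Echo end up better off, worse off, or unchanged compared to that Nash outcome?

worse off

Echo best-responds to each possible Delta move:
- Zero → Echo plays Z (best of -8, -5, 7); Delta gets 3.
- Light → Echo plays Y (best of 0, 9, -9); Delta gets -7.
- Medium → Echo plays Y (best of 5, 9, -3); Delta gets -5.
- Heavy → Echo plays Z (best of -9, -5, 8); Delta gets -6.
Maximizing over 3, -7, -5, -6, Delta chooses Zero. Subgame-perfect outcome: (Zero, Z) with payoffs (3, 7).
For the simultaneous game, intersect best replies.
Delta's best replies: X→Heavy; Y→Medium; Z→Light.
Echo's best replies: Zero→Z; Light→Y; Medium→Y; Heavy→Z.
The unique mutual best reply is (Medium, Y), giving (-5, 9).
Echo earns 7 sequentially versus 9 at the Nash outcome: worse off.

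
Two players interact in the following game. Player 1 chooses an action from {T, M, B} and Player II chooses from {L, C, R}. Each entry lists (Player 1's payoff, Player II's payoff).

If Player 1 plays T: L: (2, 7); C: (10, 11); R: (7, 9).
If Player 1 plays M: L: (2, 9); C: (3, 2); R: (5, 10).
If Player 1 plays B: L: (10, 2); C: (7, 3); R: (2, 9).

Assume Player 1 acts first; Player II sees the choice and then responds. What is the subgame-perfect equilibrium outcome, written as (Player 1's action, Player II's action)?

(T, C)

Solve by backward induction (Player 1 leads).
- T: BR = C, leader payoff 10.
- M: BR = R, leader payoff 5.
- B: BR = R, leader payoff 2.
Among 10, 5, 2, the best is 10 at T. Subgame-perfect outcome: (T, C) with payoffs (10, 11).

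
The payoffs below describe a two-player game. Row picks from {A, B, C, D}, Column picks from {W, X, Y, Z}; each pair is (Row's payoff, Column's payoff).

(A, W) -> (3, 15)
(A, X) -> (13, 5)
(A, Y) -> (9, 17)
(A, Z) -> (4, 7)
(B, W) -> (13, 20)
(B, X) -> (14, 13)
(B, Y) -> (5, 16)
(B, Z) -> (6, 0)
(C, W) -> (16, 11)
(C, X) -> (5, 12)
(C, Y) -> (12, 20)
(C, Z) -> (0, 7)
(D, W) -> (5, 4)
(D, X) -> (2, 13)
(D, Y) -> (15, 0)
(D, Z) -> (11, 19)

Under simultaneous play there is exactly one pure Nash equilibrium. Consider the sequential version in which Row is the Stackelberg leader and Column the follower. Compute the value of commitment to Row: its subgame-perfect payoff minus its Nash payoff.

Backward induction with Row moving first.
- A → Column plays Y (best of 15, 5, 17, 7); Row gets 9.
- B → Column plays W (best of 20, 13, 16, 0); Row gets 13.
- C → Column plays Y (best of 11, 12, 20, 7); Row gets 12.
- D → Column plays Z (best of 4, 13, 0, 19); Row gets 11.
Maximizing over 9, 13, 12, 11, Row chooses B. Subgame-perfect outcome: (B, W) with payoffs (13, 20).
Under simultaneous play:
Row's best replies: W→C; X→B; Y→D; Z→D.
Column's best replies: A→Y; B→W; C→Y; D→Z.
Only (D, Z) has each player best-responding; Nash payoffs (11, 19).
Row's commitment gain: 13 − 11 = 2.

2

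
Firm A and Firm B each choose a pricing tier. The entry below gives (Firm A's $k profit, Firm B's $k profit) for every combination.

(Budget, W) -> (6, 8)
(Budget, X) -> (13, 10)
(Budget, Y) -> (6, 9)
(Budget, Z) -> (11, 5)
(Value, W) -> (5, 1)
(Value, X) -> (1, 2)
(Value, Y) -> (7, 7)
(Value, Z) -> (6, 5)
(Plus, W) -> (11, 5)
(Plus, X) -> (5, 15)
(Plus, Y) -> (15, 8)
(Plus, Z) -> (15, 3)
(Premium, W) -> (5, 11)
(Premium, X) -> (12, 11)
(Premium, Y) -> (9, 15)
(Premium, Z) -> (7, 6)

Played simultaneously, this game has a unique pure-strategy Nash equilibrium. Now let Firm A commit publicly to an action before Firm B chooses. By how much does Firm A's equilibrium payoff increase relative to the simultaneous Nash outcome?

Solve by backward induction (Firm A leads).
- Budget: BR = X, leader payoff 13.
- Value: BR = Y, leader payoff 7.
- Plus: BR = X, leader payoff 5.
- Premium: BR = Y, leader payoff 9.
Maximizing over 13, 7, 5, 9, Firm A chooses Budget. Subgame-perfect outcome: (Budget, X) with payoffs (13, 10).
Under simultaneous play:
Firm A's best replies: W→Plus; X→Budget; Y→Plus; Z→Plus.
Firm B's best replies: Budget→X; Value→Y; Plus→X; Premium→Y.
Only (Budget, X) has each player best-responding; Nash payoffs (13, 10).
Firm A's commitment gain: 13 − 13 = 0.

0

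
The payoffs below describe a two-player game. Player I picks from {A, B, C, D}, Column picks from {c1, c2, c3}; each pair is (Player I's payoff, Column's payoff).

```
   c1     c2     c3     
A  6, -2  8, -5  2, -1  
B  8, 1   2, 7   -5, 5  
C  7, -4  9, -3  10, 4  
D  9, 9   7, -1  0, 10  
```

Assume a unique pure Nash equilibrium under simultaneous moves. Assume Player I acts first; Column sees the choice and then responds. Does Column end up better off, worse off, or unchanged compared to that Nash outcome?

Work backward from Column's decision.
- A: BR = c3, leader payoff 2.
- B: BR = c2, leader payoff 2.
- C: BR = c3, leader payoff 10.
- D: BR = c3, leader payoff 0.
Maximizing over 2, 2, 10, 0, Player I chooses C. Subgame-perfect outcome: (C, c3) with payoffs (10, 4).
Now find the simultaneous Nash equilibrium.
Player I's best replies: c1→D; c2→C; c3→C.
Column's best replies: A→c3; B→c2; C→c3; D→c3.
The unique mutual best reply is (C, c3), giving (10, 4).
Column earns 4 sequentially versus 4 at the Nash outcome: unchanged.

unchanged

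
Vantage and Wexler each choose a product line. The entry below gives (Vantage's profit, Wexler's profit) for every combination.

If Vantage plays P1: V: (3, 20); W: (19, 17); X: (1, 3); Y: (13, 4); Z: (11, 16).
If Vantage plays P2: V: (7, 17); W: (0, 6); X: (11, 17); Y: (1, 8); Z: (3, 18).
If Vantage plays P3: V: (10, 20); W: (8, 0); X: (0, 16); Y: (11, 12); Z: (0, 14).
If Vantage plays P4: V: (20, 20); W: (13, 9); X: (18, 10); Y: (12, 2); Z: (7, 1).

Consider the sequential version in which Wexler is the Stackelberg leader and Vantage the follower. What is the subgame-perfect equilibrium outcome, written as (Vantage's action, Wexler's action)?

(P4, V)

Vantage best-responds to each possible Wexler move:
- V: BR = P4, leader payoff 20.
- W: BR = P1, leader payoff 17.
- X: BR = P4, leader payoff 10.
- Y: BR = P1, leader payoff 4.
- Z: BR = P1, leader payoff 16.
Among 20, 17, 10, 4, 16, the best is 20 at V. Subgame-perfect outcome: (P4, V) with payoffs (20, 20).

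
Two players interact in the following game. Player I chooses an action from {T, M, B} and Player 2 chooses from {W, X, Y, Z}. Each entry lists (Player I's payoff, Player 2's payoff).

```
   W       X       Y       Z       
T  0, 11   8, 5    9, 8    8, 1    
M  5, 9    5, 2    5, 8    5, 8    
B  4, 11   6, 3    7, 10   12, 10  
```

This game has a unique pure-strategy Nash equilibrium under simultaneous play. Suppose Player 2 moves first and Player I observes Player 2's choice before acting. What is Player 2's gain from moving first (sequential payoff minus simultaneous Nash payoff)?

Backward induction with Player 2 moving first.
- W: Player I compares 0, 5, 4 and picks M; Player 2 would get 9.
- X: Player I compares 8, 5, 6 and picks T; Player 2 would get 5.
- Y: Player I compares 9, 5, 7 and picks T; Player 2 would get 8.
- Z: Player I compares 8, 5, 12 and picks B; Player 2 would get 10.
Among 9, 5, 8, 10, the best is 10 at Z. Subgame-perfect outcome: (B, Z) with payoffs (12, 10).
For the simultaneous game, intersect best replies.
Player I's best replies: W→M; X→T; Y→T; Z→B.
Player 2's best replies: T→W; M→W; B→W.
The unique mutual best reply is (M, W), giving (5, 9).
Player 2's commitment gain: 10 − 9 = 1.

1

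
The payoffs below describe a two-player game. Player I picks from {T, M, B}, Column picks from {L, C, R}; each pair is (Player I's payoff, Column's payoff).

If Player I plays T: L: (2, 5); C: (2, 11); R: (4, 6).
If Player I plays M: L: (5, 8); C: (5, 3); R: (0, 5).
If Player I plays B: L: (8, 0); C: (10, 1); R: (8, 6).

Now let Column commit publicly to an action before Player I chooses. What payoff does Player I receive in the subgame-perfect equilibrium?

8

Backward induction with Column moving first.
- L: Player I compares 2, 5, 8 and picks B; Column would get 0.
- C: Player I compares 2, 5, 10 and picks B; Column would get 1.
- R: Player I compares 4, 0, 8 and picks B; Column would get 6.
Maximizing over 0, 1, 6, Column chooses R. Subgame-perfect outcome: (B, R) with payoffs (8, 6).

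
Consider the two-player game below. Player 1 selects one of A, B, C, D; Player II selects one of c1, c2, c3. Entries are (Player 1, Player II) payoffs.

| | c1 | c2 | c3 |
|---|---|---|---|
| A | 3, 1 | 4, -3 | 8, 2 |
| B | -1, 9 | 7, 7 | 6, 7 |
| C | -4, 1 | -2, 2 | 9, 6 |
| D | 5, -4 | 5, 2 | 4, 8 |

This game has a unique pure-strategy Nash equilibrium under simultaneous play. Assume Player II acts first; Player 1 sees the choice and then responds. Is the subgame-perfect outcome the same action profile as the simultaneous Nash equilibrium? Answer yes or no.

no

Backward induction with Player II moving first.
- c1 → Player 1 plays D (best of 3, -1, -4, 5); Player II gets -4.
- c2 → Player 1 plays B (best of 4, 7, -2, 5); Player II gets 7.
- c3 → Player 1 plays C (best of 8, 6, 9, 4); Player II gets 6.
Among -4, 7, 6, the best is 7 at c2. Subgame-perfect outcome: (B, c2) with payoffs (7, 7).
For the simultaneous game, intersect best replies.
Player 1's best replies: c1→D; c2→B; c3→C.
Player II's best replies: A→c3; B→c1; C→c3; D→c3.
Only (C, c3) has each player best-responding; Nash payoffs (9, 6).
Sequential outcome (B, c2) differs from the Nash profile (C, c3).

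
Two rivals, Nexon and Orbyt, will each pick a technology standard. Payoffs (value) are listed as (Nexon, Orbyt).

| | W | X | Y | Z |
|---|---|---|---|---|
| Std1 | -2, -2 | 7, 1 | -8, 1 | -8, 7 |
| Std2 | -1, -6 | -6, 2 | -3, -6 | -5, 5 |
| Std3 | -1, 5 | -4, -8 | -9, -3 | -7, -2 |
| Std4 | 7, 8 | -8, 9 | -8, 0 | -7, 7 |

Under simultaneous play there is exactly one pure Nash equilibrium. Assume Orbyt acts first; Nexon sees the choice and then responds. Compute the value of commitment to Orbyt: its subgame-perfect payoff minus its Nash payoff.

3

Nexon best-responds to each possible Orbyt move:
- W: BR = Std4, leader payoff 8.
- X: BR = Std1, leader payoff 1.
- Y: BR = Std2, leader payoff -6.
- Z: BR = Std2, leader payoff 5.
Maximizing over 8, 1, -6, 5, Orbyt chooses W. Subgame-perfect outcome: (Std4, W) with payoffs (7, 8).
For the simultaneous game, intersect best replies.
Nexon's best replies: W→Std4; X→Std1; Y→Std2; Z→Std2.
Orbyt's best replies: Std1→Z; Std2→Z; Std3→W; Std4→X.
The unique mutual best reply is (Std2, Z), giving (-5, 5).
Orbyt's commitment gain: 8 − 5 = 3.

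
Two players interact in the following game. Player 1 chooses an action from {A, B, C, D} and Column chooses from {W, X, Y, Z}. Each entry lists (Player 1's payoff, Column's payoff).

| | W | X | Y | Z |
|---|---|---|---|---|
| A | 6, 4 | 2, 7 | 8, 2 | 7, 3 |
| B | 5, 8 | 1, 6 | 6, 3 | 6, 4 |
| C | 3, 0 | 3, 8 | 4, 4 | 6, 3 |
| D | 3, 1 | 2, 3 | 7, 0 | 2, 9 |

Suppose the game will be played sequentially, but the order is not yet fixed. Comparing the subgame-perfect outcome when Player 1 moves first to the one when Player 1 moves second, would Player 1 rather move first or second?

first

If Player 1 leads: Column's best replies are A→X, B→W, C→X, D→Z; Player 1's induced payoffs 2, 5, 3, 2; outcome (B, W), payoffs (5, 8).
If Column leads: Player 1's best replies are W→A, X→C, Y→A, Z→A; Column's induced payoffs 4, 8, 2, 3; outcome (C, X), payoffs (3, 8).
Player 1 gets 5 moving first and 3 moving second, so Player 1 prefers to move first.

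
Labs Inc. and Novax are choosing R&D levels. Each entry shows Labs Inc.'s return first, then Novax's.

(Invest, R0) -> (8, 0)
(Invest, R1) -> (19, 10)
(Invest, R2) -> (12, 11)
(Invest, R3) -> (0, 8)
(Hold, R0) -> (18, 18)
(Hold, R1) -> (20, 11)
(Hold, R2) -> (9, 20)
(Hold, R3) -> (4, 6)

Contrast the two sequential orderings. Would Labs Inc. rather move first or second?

If Labs Inc. leads: Novax's best replies are Invest→R2, Hold→R2; Labs Inc.'s induced payoffs 12, 9; outcome (Invest, R2), payoffs (12, 11).
If Novax leads: Labs Inc.'s best replies are R0→Hold, R1→Hold, R2→Invest, R3→Hold; Novax's induced payoffs 18, 11, 11, 6; outcome (Hold, R0), payoffs (18, 18).
Labs Inc. gets 12 moving first and 18 moving second, so Labs Inc. prefers to move second.

second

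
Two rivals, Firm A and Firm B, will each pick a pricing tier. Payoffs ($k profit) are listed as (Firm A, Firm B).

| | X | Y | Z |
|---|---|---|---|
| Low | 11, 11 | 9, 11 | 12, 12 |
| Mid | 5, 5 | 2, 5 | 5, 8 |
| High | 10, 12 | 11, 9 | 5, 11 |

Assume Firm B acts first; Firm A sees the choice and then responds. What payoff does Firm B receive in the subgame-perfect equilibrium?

12

Work backward from Firm A's decision.
- X: BR = Low, leader payoff 11.
- Y: BR = High, leader payoff 9.
- Z: BR = Low, leader payoff 12.
Among 11, 9, 12, the best is 12 at Z. Subgame-perfect outcome: (Low, Z) with payoffs (12, 12).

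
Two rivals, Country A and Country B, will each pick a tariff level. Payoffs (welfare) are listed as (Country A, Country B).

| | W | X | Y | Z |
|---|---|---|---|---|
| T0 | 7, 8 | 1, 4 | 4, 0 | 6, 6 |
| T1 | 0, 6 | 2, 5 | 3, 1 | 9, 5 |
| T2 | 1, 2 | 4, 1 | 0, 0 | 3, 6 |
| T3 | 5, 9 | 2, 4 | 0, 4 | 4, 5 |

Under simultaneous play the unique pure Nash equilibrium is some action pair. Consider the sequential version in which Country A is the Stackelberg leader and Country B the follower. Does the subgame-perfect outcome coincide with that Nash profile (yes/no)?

Country B best-responds to each possible Country A move:
- T0 → Country B plays W (best of 8, 4, 0, 6); Country A gets 7.
- T1 → Country B plays W (best of 6, 5, 1, 5); Country A gets 0.
- T2 → Country B plays Z (best of 2, 1, 0, 6); Country A gets 3.
- T3 → Country B plays W (best of 9, 4, 4, 5); Country A gets 5.
Country A's induced payoffs are 7, 0, 3, 5, so Country A commits to T0. Subgame-perfect outcome: (T0, W) with payoffs (7, 8).
Under simultaneous play:
Country A's best replies: W→T0; X→T2; Y→T0; Z→T1.
Country B's best replies: T0→W; T1→W; T2→Z; T3→W.
Only (T0, W) has each player best-responding; Nash payoffs (7, 8).
Sequential outcome (T0, W) coincides with the Nash profile (T0, W).

yes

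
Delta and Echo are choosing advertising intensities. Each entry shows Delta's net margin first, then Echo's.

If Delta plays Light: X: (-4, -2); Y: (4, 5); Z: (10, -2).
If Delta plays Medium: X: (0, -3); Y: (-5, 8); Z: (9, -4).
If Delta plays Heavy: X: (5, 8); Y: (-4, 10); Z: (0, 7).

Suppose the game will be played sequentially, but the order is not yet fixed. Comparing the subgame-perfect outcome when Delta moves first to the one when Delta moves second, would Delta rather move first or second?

If Delta leads: Echo's best replies are Light→Y, Medium→Y, Heavy→Y; Delta's induced payoffs 4, -5, -4; outcome (Light, Y), payoffs (4, 5).
If Echo leads: Delta's best replies are X→Heavy, Y→Light, Z→Light; Echo's induced payoffs 8, 5, -2; outcome (Heavy, X), payoffs (5, 8).
Delta gets 4 moving first and 5 moving second, so Delta prefers to move second.

second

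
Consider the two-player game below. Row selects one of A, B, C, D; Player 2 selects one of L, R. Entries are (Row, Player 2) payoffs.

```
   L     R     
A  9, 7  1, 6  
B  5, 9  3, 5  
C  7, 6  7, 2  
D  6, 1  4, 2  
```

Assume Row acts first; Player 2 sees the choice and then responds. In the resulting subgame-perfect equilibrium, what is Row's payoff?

9

Backward induction with Row moving first.
- A: Player 2 compares 7, 6 and picks L; Row would get 9.
- B: Player 2 compares 9, 5 and picks L; Row would get 5.
- C: Player 2 compares 6, 2 and picks L; Row would get 7.
- D: Player 2 compares 1, 2 and picks R; Row would get 4.
Maximizing over 9, 5, 7, 4, Row chooses A. Subgame-perfect outcome: (A, L) with payoffs (9, 7).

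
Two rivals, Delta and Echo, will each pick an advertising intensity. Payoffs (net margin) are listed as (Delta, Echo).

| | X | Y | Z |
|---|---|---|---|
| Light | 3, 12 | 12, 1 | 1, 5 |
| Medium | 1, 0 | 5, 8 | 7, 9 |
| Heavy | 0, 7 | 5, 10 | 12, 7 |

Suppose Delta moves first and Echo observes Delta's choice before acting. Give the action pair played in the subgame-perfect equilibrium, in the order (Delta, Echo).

(Medium, Z)

Backward induction with Delta moving first.
- Light: BR = X, leader payoff 3.
- Medium: BR = Z, leader payoff 7.
- Heavy: BR = Y, leader payoff 5.
Maximizing over 3, 7, 5, Delta chooses Medium. Subgame-perfect outcome: (Medium, Z) with payoffs (7, 9).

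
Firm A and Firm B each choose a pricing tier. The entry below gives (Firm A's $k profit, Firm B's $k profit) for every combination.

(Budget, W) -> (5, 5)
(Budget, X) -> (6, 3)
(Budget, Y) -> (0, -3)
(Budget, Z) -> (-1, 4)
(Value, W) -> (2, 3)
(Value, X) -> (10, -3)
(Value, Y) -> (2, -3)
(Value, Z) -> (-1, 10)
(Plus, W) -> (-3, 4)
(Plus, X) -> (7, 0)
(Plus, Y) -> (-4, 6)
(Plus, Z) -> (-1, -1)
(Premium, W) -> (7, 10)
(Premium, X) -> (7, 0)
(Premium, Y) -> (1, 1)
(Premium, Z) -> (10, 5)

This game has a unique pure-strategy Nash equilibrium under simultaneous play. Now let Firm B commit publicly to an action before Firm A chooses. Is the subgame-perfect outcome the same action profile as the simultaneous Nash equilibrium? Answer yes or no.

Solve by backward induction (Firm B leads).
- W → Firm A plays Premium (best of 5, 2, -3, 7); Firm B gets 10.
- X → Firm A plays Value (best of 6, 10, 7, 7); Firm B gets -3.
- Y → Firm A plays Value (best of 0, 2, -4, 1); Firm B gets -3.
- Z → Firm A plays Premium (best of -1, -1, -1, 10); Firm B gets 5.
Maximizing over 10, -3, -3, 5, Firm B chooses W. Subgame-perfect outcome: (Premium, W) with payoffs (7, 10).
Now find the simultaneous Nash equilibrium.
Firm A's best replies: W→Premium; X→Value; Y→Value; Z→Premium.
Firm B's best replies: Budget→W; Value→Z; Plus→Y; Premium→W.
The unique mutual best reply is (Premium, W), giving (7, 10).
Sequential outcome (Premium, W) coincides with the Nash profile (Premium, W).

yes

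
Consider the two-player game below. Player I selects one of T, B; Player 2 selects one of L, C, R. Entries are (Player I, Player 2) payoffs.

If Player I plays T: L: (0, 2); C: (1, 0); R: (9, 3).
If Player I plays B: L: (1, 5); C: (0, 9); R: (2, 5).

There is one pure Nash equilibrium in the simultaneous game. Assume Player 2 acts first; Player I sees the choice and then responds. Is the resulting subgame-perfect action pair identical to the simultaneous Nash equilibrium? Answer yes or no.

Solve by backward induction (Player 2 leads).
- L: Player I compares 0, 1 and picks B; Player 2 would get 5.
- C: Player I compares 1, 0 and picks T; Player 2 would get 0.
- R: Player I compares 9, 2 and picks T; Player 2 would get 3.
Player 2's induced payoffs are 5, 0, 3, so Player 2 commits to L. Subgame-perfect outcome: (B, L) with payoffs (1, 5).
Now find the simultaneous Nash equilibrium.
Player I's best replies: L→B; C→T; R→T.
Player 2's best replies: T→R; B→C.
The unique mutual best reply is (T, R), giving (9, 3).
Sequential outcome (B, L) differs from the Nash profile (T, R).

no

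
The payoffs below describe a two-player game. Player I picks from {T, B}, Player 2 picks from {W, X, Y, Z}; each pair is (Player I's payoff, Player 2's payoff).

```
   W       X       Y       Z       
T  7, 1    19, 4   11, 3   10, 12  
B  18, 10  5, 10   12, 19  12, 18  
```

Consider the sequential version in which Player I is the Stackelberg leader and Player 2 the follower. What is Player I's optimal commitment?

B

Backward induction with Player I moving first.
- T: BR = Z, leader payoff 10.
- B: BR = Y, leader payoff 12.
Player I's induced payoffs are 10, 12, so Player I commits to B. Subgame-perfect outcome: (B, Y) with payoffs (12, 19).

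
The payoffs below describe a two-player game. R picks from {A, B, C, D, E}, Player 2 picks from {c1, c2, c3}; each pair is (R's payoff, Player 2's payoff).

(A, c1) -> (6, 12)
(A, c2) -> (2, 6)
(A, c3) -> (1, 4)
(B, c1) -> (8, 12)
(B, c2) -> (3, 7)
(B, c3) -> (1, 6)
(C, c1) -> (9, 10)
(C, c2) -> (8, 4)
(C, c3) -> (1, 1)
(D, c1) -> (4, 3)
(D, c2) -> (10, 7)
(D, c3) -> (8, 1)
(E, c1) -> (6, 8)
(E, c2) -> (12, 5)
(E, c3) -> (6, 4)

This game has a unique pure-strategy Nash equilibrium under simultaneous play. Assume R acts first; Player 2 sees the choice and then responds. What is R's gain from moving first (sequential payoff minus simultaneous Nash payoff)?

Work backward from Player 2's decision.
- A → Player 2 plays c1 (best of 12, 6, 4); R gets 6.
- B → Player 2 plays c1 (best of 12, 7, 6); R gets 8.
- C → Player 2 plays c1 (best of 10, 4, 1); R gets 9.
- D → Player 2 plays c2 (best of 3, 7, 1); R gets 10.
- E → Player 2 plays c1 (best of 8, 5, 4); R gets 6.
R's induced payoffs are 6, 8, 9, 10, 6, so R commits to D. Subgame-perfect outcome: (D, c2) with payoffs (10, 7).
Now find the simultaneous Nash equilibrium.
R's best replies: c1→C; c2→E; c3→D.
Player 2's best replies: A→c1; B→c1; C→c1; D→c2; E→c1.
Only (C, c1) has each player best-responding; Nash payoffs (9, 10).
R's commitment gain: 10 − 9 = 1.

1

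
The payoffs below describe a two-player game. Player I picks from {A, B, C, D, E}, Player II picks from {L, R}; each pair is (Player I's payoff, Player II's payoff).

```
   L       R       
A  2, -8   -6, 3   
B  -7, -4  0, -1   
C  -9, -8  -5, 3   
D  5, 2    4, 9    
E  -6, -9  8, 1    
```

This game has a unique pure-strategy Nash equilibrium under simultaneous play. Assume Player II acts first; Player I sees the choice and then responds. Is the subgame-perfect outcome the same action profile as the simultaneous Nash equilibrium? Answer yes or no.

no

Work backward from Player I's decision.
- L: BR = D, leader payoff 2.
- R: BR = E, leader payoff 1.
Among 2, 1, the best is 2 at L. Subgame-perfect outcome: (D, L) with payoffs (5, 2).
For the simultaneous game, intersect best replies.
Player I's best replies: L→D; R→E.
Player II's best replies: A→R; B→R; C→R; D→R; E→R.
The unique mutual best reply is (E, R), giving (8, 1).
Sequential outcome (D, L) differs from the Nash profile (E, R).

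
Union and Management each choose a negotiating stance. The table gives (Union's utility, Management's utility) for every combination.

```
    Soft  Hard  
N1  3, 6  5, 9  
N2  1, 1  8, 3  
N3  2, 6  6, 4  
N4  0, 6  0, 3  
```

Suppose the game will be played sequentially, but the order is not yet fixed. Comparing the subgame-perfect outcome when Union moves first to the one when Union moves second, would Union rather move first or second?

first

If Union leads: Management's best replies are N1→Hard, N2→Hard, N3→Soft, N4→Soft; Union's induced payoffs 5, 8, 2, 0; outcome (N2, Hard), payoffs (8, 3).
If Management leads: Union's best replies are Soft→N1, Hard→N2; Management's induced payoffs 6, 3; outcome (N1, Soft), payoffs (3, 6).
Union gets 8 moving first and 3 moving second, so Union prefers to move first.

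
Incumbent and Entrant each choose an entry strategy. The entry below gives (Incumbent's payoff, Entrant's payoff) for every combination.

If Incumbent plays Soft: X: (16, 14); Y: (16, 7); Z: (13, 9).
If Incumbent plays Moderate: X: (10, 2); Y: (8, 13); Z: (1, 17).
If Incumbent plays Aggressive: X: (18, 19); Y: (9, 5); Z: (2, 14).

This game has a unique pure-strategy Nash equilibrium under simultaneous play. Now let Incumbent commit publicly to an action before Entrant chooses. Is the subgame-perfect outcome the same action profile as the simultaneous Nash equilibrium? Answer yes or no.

Work backward from Entrant's decision.
- Soft: Entrant compares 14, 7, 9 and picks X; Incumbent would get 16.
- Moderate: Entrant compares 2, 13, 17 and picks Z; Incumbent would get 1.
- Aggressive: Entrant compares 19, 5, 14 and picks X; Incumbent would get 18.
Among 16, 1, 18, the best is 18 at Aggressive. Subgame-perfect outcome: (Aggressive, X) with payoffs (18, 19).
Under simultaneous play:
Incumbent's best replies: X→Aggressive; Y→Soft; Z→Soft.
Entrant's best replies: Soft→X; Moderate→Z; Aggressive→X.
Only (Aggressive, X) has each player best-responding; Nash payoffs (18, 19).
Sequential outcome (Aggressive, X) coincides with the Nash profile (Aggressive, X).

yes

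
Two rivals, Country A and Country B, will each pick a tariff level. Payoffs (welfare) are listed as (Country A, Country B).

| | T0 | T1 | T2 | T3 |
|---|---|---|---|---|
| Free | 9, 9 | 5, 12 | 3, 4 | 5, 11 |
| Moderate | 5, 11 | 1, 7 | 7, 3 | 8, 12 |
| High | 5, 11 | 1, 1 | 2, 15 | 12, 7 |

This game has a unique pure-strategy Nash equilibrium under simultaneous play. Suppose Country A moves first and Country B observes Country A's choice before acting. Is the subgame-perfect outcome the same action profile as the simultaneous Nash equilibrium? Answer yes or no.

no

Work backward from Country B's decision.
- Free → Country B plays T1 (best of 9, 12, 4, 11); Country A gets 5.
- Moderate → Country B plays T3 (best of 11, 7, 3, 12); Country A gets 8.
- High → Country B plays T2 (best of 11, 1, 15, 7); Country A gets 2.
Country A's induced payoffs are 5, 8, 2, so Country A commits to Moderate. Subgame-perfect outcome: (Moderate, T3) with payoffs (8, 12).
For the simultaneous game, intersect best replies.
Country A's best replies: T0→Free; T1→Free; T2→Moderate; T3→High.
Country B's best replies: Free→T1; Moderate→T3; High→T2.
The unique mutual best reply is (Free, T1), giving (5, 12).
Sequential outcome (Moderate, T3) differs from the Nash profile (Free, T1).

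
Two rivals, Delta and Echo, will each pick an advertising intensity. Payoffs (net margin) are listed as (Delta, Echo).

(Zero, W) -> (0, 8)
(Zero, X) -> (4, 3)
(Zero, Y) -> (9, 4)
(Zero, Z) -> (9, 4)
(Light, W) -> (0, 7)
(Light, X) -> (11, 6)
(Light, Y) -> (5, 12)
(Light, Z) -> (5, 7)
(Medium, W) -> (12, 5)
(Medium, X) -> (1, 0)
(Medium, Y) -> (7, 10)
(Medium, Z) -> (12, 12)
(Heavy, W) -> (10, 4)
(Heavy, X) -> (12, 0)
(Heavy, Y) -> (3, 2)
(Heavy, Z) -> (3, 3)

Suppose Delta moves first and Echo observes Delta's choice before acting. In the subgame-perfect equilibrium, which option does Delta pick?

Medium

Backward induction with Delta moving first.
- Zero: BR = W, leader payoff 0.
- Light: BR = Y, leader payoff 5.
- Medium: BR = Z, leader payoff 12.
- Heavy: BR = W, leader payoff 10.
Delta's induced payoffs are 0, 5, 12, 10, so Delta commits to Medium. Subgame-perfect outcome: (Medium, Z) with payoffs (12, 12).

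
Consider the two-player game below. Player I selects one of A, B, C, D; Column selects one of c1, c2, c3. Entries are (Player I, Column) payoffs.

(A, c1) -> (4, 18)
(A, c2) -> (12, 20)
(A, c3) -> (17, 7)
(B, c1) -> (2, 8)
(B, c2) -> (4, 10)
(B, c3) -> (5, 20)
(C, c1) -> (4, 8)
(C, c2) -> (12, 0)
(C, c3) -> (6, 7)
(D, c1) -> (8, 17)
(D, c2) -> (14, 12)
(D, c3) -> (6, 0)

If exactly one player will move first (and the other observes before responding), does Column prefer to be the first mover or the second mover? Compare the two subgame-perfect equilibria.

second

If Player I leads: Column's best replies are A→c2, B→c3, C→c1, D→c1; Player I's induced payoffs 12, 5, 4, 8; outcome (A, c2), payoffs (12, 20).
If Column leads: Player I's best replies are c1→D, c2→D, c3→A; Column's induced payoffs 17, 12, 7; outcome (D, c1), payoffs (8, 17).
Column gets 17 moving first and 20 moving second, so Column prefers to move second.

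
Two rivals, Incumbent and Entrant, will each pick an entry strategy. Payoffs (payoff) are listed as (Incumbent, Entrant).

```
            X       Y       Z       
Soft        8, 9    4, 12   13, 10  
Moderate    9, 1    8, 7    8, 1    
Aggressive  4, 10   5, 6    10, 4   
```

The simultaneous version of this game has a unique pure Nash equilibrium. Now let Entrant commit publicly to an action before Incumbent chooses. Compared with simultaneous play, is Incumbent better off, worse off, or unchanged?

Work backward from Incumbent's decision.
- X → Incumbent plays Moderate (best of 8, 9, 4); Entrant gets 1.
- Y → Incumbent plays Moderate (best of 4, 8, 5); Entrant gets 7.
- Z → Incumbent plays Soft (best of 13, 8, 10); Entrant gets 10.
Maximizing over 1, 7, 10, Entrant chooses Z. Subgame-perfect outcome: (Soft, Z) with payoffs (13, 10).
Now find the simultaneous Nash equilibrium.
Incumbent's best replies: X→Moderate; Y→Moderate; Z→Soft.
Entrant's best replies: Soft→Y; Moderate→Y; Aggressive→X.
Only (Moderate, Y) has each player best-responding; Nash payoffs (8, 7).
Incumbent earns 13 sequentially versus 8 at the Nash outcome: better off.

better off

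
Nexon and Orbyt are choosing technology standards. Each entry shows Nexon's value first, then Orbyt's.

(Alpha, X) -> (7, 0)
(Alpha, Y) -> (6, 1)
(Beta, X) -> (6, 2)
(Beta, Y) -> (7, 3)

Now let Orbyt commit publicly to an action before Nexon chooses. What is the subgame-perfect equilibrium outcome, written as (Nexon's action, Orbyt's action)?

Nexon best-responds to each possible Orbyt move:
- X → Nexon plays Alpha (best of 7, 6); Orbyt gets 0.
- Y → Nexon plays Beta (best of 6, 7); Orbyt gets 3.
Orbyt's induced payoffs are 0, 3, so Orbyt commits to Y. Subgame-perfect outcome: (Beta, Y) with payoffs (7, 3).

(Beta, Y)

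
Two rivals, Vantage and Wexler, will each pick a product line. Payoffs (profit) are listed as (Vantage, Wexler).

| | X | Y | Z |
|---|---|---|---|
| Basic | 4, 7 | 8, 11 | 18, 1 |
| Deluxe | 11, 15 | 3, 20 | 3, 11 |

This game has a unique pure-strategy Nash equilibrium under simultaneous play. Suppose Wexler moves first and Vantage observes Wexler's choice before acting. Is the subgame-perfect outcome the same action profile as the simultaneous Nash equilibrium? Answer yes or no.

no

Backward induction with Wexler moving first.
- X: Vantage compares 4, 11 and picks Deluxe; Wexler would get 15.
- Y: Vantage compares 8, 3 and picks Basic; Wexler would get 11.
- Z: Vantage compares 18, 3 and picks Basic; Wexler would get 1.
Among 15, 11, 1, the best is 15 at X. Subgame-perfect outcome: (Deluxe, X) with payoffs (11, 15).
Now find the simultaneous Nash equilibrium.
Vantage's best replies: X→Deluxe; Y→Basic; Z→Basic.
Wexler's best replies: Basic→Y; Deluxe→Y.
The unique mutual best reply is (Basic, Y), giving (8, 11).
Sequential outcome (Deluxe, X) differs from the Nash profile (Basic, Y).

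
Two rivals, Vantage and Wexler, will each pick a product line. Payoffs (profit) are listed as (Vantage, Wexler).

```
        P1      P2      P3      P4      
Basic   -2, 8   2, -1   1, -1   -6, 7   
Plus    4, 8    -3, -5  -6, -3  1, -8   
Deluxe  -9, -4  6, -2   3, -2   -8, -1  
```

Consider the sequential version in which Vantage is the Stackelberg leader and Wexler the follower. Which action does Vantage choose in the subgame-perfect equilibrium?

Plus

Backward induction with Vantage moving first.
- Basic: BR = P1, leader payoff -2.
- Plus: BR = P1, leader payoff 4.
- Deluxe: BR = P4, leader payoff -8.
Vantage's induced payoffs are -2, 4, -8, so Vantage commits to Plus. Subgame-perfect outcome: (Plus, P1) with payoffs (4, 8).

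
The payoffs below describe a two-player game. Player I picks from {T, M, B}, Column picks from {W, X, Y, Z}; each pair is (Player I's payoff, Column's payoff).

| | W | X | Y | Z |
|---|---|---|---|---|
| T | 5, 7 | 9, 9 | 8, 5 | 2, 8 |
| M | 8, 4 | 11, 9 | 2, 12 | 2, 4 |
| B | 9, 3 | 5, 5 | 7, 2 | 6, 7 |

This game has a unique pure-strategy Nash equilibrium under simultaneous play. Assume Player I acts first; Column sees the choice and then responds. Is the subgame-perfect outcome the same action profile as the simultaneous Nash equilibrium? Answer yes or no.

Backward induction with Player I moving first.
- T → Column plays X (best of 7, 9, 5, 8); Player I gets 9.
- M → Column plays Y (best of 4, 9, 12, 4); Player I gets 2.
- B → Column plays Z (best of 3, 5, 2, 7); Player I gets 6.
Maximizing over 9, 2, 6, Player I chooses T. Subgame-perfect outcome: (T, X) with payoffs (9, 9).
Under simultaneous play:
Player I's best replies: W→B; X→M; Y→T; Z→B.
Column's best replies: T→X; M→Y; B→Z.
The unique mutual best reply is (B, Z), giving (6, 7).
Sequential outcome (T, X) differs from the Nash profile (B, Z).

no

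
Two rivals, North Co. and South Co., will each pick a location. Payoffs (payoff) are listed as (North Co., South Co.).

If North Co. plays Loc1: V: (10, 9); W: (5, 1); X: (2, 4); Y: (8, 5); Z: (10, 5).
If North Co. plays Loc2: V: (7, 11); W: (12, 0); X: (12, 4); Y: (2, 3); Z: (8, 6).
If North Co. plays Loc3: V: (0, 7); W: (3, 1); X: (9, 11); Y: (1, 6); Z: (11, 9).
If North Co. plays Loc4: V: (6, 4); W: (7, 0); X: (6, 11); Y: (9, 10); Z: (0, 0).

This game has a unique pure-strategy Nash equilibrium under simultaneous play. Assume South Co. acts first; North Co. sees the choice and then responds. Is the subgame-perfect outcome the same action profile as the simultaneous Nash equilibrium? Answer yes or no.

no

North Co. best-responds to each possible South Co. move:
- V → North Co. plays Loc1 (best of 10, 7, 0, 6); South Co. gets 9.
- W → North Co. plays Loc2 (best of 5, 12, 3, 7); South Co. gets 0.
- X → North Co. plays Loc2 (best of 2, 12, 9, 6); South Co. gets 4.
- Y → North Co. plays Loc4 (best of 8, 2, 1, 9); South Co. gets 10.
- Z → North Co. plays Loc3 (best of 10, 8, 11, 0); South Co. gets 9.
Maximizing over 9, 0, 4, 10, 9, South Co. chooses Y. Subgame-perfect outcome: (Loc4, Y) with payoffs (9, 10).
For the simultaneous game, intersect best replies.
North Co.'s best replies: V→Loc1; W→Loc2; X→Loc2; Y→Loc4; Z→Loc3.
South Co.'s best replies: Loc1→V; Loc2→V; Loc3→X; Loc4→X.
The unique mutual best reply is (Loc1, V), giving (10, 9).
Sequential outcome (Loc4, Y) differs from the Nash profile (Loc1, V).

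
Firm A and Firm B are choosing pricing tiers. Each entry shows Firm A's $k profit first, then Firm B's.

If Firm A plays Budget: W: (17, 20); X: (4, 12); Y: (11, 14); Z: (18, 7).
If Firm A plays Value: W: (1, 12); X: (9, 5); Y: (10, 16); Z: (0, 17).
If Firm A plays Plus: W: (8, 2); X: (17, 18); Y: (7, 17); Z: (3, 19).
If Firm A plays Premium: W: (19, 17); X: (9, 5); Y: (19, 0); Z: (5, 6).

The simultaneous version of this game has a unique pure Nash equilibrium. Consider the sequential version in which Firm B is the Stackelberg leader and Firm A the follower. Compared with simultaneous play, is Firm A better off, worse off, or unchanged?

worse off

Work backward from Firm A's decision.
- W: BR = Premium, leader payoff 17.
- X: BR = Plus, leader payoff 18.
- Y: BR = Premium, leader payoff 0.
- Z: BR = Budget, leader payoff 7.
Among 17, 18, 0, 7, the best is 18 at X. Subgame-perfect outcome: (Plus, X) with payoffs (17, 18).
For the simultaneous game, intersect best replies.
Firm A's best replies: W→Premium; X→Plus; Y→Premium; Z→Budget.
Firm B's best replies: Budget→W; Value→Z; Plus→Z; Premium→W.
The unique mutual best reply is (Premium, W), giving (19, 17).
Firm A earns 17 sequentially versus 19 at the Nash outcome: worse off.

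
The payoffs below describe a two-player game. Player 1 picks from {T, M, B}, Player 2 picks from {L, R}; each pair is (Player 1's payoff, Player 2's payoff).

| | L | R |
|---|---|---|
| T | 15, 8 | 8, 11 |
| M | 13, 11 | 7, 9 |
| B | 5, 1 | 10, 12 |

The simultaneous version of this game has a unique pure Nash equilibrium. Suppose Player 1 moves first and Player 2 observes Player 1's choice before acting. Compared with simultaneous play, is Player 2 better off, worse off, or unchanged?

worse off

Player 2 best-responds to each possible Player 1 move:
- T: BR = R, leader payoff 8.
- M: BR = L, leader payoff 13.
- B: BR = R, leader payoff 10.
Player 1's induced payoffs are 8, 13, 10, so Player 1 commits to M. Subgame-perfect outcome: (M, L) with payoffs (13, 11).
For the simultaneous game, intersect best replies.
Player 1's best replies: L→T; R→B.
Player 2's best replies: T→R; M→L; B→R.
The unique mutual best reply is (B, R), giving (10, 12).
Player 2 earns 11 sequentially versus 12 at the Nash outcome: worse off.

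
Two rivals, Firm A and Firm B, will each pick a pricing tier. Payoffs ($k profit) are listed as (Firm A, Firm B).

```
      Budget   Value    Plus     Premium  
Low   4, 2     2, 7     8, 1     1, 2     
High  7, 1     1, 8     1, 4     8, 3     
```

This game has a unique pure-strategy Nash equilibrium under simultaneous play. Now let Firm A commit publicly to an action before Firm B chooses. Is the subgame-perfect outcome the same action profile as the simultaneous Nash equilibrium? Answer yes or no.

Work backward from Firm B's decision.
- Low: BR = Value, leader payoff 2.
- High: BR = Value, leader payoff 1.
Among 2, 1, the best is 2 at Low. Subgame-perfect outcome: (Low, Value) with payoffs (2, 7).
Now find the simultaneous Nash equilibrium.
Firm A's best replies: Budget→High; Value→Low; Plus→Low; Premium→High.
Firm B's best replies: Low→Value; High→Value.
Only (Low, Value) has each player best-responding; Nash payoffs (2, 7).
Sequential outcome (Low, Value) coincides with the Nash profile (Low, Value).

yes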